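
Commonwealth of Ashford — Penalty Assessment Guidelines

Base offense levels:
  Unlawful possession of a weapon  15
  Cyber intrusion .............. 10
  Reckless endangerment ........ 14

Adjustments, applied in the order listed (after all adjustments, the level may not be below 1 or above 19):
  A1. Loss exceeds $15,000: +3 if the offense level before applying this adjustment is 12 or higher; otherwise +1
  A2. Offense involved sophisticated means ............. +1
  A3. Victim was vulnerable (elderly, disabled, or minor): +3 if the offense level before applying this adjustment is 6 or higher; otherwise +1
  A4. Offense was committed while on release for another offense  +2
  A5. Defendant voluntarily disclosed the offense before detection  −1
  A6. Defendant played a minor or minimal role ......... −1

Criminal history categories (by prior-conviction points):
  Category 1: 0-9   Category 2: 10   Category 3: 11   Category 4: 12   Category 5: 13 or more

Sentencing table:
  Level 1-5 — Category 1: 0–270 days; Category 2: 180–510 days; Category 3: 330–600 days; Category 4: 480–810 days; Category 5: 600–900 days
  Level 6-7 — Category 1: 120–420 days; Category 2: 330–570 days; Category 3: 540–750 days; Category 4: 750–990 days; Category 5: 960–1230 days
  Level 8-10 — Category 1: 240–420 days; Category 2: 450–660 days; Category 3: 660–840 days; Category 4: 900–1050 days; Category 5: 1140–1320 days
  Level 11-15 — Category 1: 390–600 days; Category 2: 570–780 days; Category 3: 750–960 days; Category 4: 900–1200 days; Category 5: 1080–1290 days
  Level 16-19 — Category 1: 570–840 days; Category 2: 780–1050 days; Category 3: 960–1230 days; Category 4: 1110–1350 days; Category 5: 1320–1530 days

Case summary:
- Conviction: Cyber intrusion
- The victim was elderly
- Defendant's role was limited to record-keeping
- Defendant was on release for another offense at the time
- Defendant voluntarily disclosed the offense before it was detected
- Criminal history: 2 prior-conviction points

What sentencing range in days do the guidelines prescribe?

Base offense level for cyber intrusion: 10.
A1 does not apply.
A2 does not apply.
A3 applies (level before this adjustment is 10 ≥ 6, so +3): 10 + 3 = 13.
A4 applies: 13 + 2 = 15.
A5 applies: 15 − 1 = 14.
A6 applies: 14 − 1 = 13.
Final offense level: 13.
Criminal history: 2 prior points → Category 1 (0-9).
Level 13 falls in the 11-15 band.
Grid: Level 11-15 × Category 1 = 390-600 days.

390-600 days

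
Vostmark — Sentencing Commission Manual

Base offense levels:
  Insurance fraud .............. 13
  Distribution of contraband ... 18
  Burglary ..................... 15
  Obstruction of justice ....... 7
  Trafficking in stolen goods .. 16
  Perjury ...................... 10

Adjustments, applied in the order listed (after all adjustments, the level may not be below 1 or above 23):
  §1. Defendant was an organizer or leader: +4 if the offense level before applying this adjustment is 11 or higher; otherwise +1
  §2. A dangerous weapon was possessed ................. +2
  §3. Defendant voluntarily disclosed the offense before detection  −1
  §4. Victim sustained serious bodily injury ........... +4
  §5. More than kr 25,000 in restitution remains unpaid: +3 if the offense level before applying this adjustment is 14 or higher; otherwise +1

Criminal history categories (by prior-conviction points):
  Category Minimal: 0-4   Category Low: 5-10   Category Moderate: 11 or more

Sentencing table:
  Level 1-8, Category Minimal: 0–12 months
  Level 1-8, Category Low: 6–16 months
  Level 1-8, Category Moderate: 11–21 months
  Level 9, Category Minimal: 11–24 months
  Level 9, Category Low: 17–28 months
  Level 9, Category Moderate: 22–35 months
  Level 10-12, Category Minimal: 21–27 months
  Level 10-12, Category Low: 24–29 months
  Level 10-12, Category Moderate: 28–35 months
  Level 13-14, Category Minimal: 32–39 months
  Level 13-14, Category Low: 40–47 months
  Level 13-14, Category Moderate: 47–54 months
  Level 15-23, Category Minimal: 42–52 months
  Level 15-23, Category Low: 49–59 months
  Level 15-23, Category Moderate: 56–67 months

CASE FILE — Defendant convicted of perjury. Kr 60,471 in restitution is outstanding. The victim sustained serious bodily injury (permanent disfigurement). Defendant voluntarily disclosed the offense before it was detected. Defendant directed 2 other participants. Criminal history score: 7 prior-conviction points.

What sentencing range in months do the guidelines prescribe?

Base offense level for perjury: 10.
§1 applies (level before this adjustment is 10 < 11, so +1): 10 + 1 = 11.
§3 applies: 11 − 1 = 10.
§4 applies: 10 + 4 = 14.
§5 applies (level before this adjustment is 14 ≥ 14, so +3): 14 + 3 = 17.
Final offense level: 17.
Criminal history: 7 prior points → Category Low (5-10).
Level 17 falls in the 15-23 band.
Grid: Level 15-23 × Category Low = 49-59 months.

49-59 months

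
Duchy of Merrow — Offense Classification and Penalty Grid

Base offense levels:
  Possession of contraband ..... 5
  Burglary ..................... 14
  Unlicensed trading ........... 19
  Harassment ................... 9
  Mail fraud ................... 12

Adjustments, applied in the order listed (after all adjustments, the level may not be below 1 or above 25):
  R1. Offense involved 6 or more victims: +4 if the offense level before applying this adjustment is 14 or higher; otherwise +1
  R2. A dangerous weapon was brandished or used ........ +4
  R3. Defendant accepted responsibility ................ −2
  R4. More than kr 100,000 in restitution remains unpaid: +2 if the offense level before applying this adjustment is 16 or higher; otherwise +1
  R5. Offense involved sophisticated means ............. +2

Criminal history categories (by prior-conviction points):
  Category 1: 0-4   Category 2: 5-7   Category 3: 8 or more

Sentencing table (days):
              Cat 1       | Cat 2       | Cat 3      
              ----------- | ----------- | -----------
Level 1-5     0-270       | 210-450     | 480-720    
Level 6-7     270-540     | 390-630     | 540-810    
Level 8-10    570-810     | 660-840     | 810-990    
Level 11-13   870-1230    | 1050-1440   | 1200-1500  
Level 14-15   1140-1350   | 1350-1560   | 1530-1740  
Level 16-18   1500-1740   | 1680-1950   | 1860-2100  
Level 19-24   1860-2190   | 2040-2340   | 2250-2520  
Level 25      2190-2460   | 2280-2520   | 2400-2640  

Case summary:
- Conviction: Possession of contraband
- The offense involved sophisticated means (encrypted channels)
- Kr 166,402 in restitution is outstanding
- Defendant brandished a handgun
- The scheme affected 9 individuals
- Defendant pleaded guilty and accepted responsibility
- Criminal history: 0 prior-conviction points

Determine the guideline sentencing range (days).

Base offense level for possession of contraband: 5.
R1 applies (level before this adjustment is 5 < 14, so +1): 5 + 1 = 6.
R2 applies: 6 + 4 = 10.
R3 applies: 10 − 2 = 8.
R4 applies (level before this adjustment is 8 < 16, so +1): 8 + 1 = 9.
R5 applies: 9 + 2 = 11.
Final offense level: 11.
Criminal history: 0 prior points → Category 1 (0-4).
Level 11 falls in the 11-13 band.
Grid: Level 11-13 × Category 1 = 870-1230 days.

870-1230 days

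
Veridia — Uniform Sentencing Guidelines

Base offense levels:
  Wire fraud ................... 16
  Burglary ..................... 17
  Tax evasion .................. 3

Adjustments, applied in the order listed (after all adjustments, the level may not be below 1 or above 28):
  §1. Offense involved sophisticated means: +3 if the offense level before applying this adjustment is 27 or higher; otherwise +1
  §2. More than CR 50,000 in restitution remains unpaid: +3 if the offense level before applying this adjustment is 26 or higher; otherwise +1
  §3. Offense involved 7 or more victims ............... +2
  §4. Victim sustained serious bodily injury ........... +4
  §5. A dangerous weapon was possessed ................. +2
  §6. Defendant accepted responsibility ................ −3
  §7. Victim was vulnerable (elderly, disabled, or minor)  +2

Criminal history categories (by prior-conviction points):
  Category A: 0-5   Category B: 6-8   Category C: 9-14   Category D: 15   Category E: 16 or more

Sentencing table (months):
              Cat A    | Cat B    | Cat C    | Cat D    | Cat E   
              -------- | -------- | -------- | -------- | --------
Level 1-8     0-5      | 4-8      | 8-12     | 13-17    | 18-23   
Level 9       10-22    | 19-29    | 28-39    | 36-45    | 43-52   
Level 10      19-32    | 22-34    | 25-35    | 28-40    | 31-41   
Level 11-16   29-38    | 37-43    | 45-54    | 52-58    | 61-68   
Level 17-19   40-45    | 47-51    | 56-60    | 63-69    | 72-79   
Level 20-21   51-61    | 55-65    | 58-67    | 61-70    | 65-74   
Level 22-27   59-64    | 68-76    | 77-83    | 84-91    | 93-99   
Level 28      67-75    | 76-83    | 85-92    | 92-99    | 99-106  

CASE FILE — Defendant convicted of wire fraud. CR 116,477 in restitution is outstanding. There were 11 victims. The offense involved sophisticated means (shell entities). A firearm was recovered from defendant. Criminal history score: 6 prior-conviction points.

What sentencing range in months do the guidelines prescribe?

68-76 months

Base offense level for wire fraud: 16.
§1 applies (level before this adjustment is 16 < 27, so +1): 16 + 1 = 17.
§2 applies (level before this adjustment is 17 < 26, so +1): 17 + 1 = 18.
§3 applies: 18 + 2 = 20.
§5 applies: 20 + 2 = 22.
Final offense level: 22.
Criminal history: 6 prior points → Category B (6-8).
Level 22 falls in the 22-27 band.
Grid: Level 22-27 × Category B = 68-76 months.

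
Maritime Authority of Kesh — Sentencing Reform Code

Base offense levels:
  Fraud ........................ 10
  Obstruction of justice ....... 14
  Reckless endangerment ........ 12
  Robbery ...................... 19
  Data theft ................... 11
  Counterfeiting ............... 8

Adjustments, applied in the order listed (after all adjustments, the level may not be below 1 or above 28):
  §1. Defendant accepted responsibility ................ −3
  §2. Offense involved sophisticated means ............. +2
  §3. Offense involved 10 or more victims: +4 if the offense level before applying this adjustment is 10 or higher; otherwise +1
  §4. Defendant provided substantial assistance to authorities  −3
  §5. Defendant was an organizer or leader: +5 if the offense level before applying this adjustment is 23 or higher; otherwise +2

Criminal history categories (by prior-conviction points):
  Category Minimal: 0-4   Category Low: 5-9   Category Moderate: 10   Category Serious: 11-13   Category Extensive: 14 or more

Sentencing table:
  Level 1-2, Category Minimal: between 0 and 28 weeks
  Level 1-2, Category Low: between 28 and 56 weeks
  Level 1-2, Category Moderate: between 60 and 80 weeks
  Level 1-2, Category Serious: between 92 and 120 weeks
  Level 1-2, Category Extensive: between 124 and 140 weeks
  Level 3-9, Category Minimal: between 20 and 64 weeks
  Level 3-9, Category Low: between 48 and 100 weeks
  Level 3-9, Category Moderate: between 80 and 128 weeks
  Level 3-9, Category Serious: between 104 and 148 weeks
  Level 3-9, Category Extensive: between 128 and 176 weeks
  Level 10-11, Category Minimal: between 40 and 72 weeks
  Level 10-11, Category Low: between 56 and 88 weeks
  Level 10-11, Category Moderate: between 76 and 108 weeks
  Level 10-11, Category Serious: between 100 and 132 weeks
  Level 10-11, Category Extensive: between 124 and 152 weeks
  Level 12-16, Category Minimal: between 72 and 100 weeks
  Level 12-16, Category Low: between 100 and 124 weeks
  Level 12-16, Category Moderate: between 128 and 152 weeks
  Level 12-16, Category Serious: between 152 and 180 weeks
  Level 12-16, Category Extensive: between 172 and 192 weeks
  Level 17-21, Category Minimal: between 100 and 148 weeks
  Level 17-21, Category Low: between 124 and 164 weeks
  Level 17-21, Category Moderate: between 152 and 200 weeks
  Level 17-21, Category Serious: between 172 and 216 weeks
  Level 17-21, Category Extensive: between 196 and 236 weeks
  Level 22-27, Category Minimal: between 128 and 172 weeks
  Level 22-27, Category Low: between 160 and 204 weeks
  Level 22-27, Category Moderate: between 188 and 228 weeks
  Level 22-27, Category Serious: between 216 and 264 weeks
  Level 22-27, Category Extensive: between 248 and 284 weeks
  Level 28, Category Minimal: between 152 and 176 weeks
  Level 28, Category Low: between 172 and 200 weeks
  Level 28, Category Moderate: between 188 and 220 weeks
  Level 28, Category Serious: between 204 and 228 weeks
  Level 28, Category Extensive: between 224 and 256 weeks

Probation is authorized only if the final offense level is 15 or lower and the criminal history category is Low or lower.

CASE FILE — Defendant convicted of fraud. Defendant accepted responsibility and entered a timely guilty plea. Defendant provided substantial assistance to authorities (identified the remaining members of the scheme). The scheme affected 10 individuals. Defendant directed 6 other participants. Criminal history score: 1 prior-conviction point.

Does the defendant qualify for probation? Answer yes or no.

Yes

Base offense level for fraud: 10.
§1 applies: 10 − 3 = 7.
§2 does not apply.
§3 applies (level before this adjustment is 7 < 10, so +1): 7 + 1 = 8.
§4 applies: 8 − 3 = 5.
§5 applies (level before this adjustment is 5 < 23, so +2): 5 + 2 = 7.
Final offense level: 7.
Criminal history: 1 prior point → Category Minimal (0-4).
Level 7 falls in the 3-9 band.
Grid: Level 3-9 × Category Minimal = 20-64 weeks.
Probation check: level 7 ≤ 15 and category Minimal ≤ Low → eligible.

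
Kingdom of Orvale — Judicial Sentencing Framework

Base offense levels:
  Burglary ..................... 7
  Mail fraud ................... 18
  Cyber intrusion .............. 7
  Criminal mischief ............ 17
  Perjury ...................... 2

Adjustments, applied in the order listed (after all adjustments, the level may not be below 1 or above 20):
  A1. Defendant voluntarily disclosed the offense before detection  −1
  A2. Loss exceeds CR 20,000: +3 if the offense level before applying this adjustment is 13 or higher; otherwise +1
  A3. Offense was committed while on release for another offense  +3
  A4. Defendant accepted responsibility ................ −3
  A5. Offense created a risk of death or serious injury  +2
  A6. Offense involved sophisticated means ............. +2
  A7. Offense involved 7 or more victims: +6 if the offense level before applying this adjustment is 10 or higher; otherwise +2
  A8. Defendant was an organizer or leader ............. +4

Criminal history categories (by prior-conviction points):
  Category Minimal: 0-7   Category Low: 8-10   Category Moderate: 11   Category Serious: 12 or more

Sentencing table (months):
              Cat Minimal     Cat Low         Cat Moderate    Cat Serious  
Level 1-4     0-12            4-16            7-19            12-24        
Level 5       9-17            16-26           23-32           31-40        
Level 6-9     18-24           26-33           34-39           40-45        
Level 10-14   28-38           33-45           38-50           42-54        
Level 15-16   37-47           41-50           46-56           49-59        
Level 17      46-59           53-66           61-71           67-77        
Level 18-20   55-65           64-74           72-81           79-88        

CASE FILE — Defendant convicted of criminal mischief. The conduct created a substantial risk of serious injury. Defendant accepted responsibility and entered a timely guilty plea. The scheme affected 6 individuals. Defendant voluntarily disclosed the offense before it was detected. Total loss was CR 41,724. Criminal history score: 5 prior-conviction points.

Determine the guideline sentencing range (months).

Base offense level for criminal mischief: 17.
A1 applies: 17 − 1 = 16.
A2 applies (level before this adjustment is 16 ≥ 13, so +3): 16 + 3 = 19.
A3 does not apply.
A4 applies: 19 − 3 = 16.
A5 applies: 16 + 2 = 18.
A7 does not apply.
Final offense level: 18.
Criminal history: 5 prior points → Category Minimal (0-7).
Level 18 falls in the 18-20 band.
Grid: Level 18-20 × Category Minimal = 55-65 months.

55-65 months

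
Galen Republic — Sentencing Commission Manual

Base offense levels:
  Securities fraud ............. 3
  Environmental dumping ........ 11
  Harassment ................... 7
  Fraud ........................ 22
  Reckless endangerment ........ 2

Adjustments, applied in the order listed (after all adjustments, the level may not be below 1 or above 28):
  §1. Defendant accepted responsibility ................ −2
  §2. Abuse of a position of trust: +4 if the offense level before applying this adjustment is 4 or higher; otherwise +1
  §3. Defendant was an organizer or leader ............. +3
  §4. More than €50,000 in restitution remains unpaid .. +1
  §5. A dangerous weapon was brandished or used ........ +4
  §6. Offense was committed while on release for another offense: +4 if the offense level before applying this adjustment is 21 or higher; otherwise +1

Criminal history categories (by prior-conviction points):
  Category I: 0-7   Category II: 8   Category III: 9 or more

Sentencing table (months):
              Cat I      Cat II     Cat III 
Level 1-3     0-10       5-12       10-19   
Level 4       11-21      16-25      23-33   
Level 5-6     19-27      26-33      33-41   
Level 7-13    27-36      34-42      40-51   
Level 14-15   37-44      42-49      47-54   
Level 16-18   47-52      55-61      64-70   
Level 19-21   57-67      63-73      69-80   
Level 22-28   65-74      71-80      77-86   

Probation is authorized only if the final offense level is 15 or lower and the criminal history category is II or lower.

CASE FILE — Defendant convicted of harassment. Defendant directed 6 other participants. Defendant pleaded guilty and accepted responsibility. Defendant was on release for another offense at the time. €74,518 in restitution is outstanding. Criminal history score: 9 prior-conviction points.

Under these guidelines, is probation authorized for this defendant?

Base offense level for harassment: 7.
§1 applies: 7 − 2 = 5.
§2 does not apply.
§3 applies: 5 + 3 = 8.
§4 applies: 8 + 1 = 9.
§5 does not apply.
§6 applies (level before this adjustment is 9 < 21, so +1): 9 + 1 = 10.
Final offense level: 10.
Criminal history: 9 prior points → Category III (9+).
Level 10 falls in the 7-13 band.
Grid: Level 7-13 × Category III = 40-51 months.
Probation check: level 10 ≤ 15 and category III > II → not eligible.

No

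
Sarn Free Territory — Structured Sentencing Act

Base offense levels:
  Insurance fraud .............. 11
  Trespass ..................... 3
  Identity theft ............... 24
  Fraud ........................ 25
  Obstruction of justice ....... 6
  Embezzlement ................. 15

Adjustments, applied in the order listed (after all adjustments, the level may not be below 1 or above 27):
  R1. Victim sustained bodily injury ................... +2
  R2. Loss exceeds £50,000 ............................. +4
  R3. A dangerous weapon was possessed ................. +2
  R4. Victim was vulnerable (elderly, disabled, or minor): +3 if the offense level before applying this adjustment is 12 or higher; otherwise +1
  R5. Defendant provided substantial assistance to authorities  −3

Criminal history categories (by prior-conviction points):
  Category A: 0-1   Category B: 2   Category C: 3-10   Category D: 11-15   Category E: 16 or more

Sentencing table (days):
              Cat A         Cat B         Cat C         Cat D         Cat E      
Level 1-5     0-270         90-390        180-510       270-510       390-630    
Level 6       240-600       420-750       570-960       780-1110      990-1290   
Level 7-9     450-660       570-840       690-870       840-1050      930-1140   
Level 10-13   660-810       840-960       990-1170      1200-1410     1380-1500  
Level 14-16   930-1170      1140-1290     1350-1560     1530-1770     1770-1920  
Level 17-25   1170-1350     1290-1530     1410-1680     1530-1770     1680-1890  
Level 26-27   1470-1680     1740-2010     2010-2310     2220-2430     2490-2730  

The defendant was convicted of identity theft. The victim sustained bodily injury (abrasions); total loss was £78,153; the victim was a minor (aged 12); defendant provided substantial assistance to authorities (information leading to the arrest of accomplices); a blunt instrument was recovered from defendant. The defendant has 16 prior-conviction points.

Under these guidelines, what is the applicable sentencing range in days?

2490-2730 days

Base offense level for identity theft: 24.
R1 applies: 24 + 2 = 26.
R2 applies: 26 + 4 = 30.
R3 applies: 30 + 2 = 32.
R4 applies (level before this adjustment is 32 ≥ 12, so +3): 32 + 3 = 35.
R5 applies: 35 − 3 = 32.
Level 32 exceeds the maximum of 27; capped at 27.
Final offense level: 27.
Criminal history: 16 prior points → Category E (16+).
Level 27 falls in the 26-27 band.
Grid: Level 26-27 × Category E = 2490-2730 days.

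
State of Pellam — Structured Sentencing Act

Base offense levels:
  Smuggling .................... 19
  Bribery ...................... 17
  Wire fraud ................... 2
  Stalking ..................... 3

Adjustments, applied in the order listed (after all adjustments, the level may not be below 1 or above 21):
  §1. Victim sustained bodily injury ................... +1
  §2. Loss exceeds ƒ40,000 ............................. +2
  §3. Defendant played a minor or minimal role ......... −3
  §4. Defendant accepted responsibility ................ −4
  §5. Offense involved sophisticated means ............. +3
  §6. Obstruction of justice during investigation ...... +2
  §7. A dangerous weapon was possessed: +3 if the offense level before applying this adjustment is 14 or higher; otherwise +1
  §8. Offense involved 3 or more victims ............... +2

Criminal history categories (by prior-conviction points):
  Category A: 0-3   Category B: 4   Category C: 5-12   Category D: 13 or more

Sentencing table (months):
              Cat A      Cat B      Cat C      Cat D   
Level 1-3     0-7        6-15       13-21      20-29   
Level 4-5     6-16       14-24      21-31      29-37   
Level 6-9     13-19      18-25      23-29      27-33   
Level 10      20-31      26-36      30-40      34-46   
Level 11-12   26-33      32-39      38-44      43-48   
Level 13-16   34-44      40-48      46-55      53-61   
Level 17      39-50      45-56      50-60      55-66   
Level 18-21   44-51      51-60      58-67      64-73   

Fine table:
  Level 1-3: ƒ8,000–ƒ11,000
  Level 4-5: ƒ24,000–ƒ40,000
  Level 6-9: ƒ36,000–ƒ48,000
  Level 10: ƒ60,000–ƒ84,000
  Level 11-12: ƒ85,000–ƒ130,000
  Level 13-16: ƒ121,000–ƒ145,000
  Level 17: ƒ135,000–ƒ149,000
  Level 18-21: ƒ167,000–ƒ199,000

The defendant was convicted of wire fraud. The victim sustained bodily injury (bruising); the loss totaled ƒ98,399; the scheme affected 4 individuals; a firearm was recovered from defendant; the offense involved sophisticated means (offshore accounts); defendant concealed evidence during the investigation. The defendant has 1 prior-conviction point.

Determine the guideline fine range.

ƒ121,000–ƒ145,000

Base offense level for wire fraud: 2.
§1 applies: 2 + 1 = 3.
§2 applies: 3 + 2 = 5.
§5 applies: 5 + 3 = 8.
§6 applies: 8 + 2 = 10.
§7 applies (level before this adjustment is 10 < 14, so +1): 10 + 1 = 11.
§8 applies: 11 + 2 = 13.
Final offense level: 13.
Level 13 falls in the 13-16 band.
Fine table: Level 13-16 → ƒ121,000–ƒ145,000.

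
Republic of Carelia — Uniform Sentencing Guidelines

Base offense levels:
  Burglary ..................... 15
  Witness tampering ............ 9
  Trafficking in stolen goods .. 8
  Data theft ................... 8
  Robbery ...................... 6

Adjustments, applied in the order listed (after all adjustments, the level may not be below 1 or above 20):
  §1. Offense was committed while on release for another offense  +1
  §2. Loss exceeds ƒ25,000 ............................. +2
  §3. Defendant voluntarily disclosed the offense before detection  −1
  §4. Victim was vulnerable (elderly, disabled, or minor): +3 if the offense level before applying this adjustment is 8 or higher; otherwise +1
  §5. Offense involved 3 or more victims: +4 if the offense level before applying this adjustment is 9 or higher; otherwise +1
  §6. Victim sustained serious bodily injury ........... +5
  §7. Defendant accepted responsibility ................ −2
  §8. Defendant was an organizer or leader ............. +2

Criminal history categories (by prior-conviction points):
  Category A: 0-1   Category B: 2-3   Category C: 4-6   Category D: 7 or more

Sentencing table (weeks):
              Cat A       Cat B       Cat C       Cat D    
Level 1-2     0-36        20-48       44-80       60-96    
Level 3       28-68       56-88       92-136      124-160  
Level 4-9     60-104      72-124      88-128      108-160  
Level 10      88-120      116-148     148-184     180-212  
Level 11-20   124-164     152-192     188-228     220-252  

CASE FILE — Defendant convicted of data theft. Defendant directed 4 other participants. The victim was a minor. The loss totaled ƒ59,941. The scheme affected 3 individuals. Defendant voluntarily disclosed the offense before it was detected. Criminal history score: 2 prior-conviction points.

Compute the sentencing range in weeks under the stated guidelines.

152-192 weeks

Base offense level for data theft: 8.
§1 does not apply.
§2 applies: 8 + 2 = 10.
§3 applies: 10 − 1 = 9.
§4 applies (level before this adjustment is 9 ≥ 8, so +3): 9 + 3 = 12.
§5 applies (level before this adjustment is 12 ≥ 9, so +4): 12 + 4 = 16.
§6 does not apply.
§8 applies: 16 + 2 = 18.
Final offense level: 18.
Criminal history: 2 prior points → Category B (2-3).
Level 18 falls in the 11-20 band.
Grid: Level 11-20 × Category B = 152-192 weeks.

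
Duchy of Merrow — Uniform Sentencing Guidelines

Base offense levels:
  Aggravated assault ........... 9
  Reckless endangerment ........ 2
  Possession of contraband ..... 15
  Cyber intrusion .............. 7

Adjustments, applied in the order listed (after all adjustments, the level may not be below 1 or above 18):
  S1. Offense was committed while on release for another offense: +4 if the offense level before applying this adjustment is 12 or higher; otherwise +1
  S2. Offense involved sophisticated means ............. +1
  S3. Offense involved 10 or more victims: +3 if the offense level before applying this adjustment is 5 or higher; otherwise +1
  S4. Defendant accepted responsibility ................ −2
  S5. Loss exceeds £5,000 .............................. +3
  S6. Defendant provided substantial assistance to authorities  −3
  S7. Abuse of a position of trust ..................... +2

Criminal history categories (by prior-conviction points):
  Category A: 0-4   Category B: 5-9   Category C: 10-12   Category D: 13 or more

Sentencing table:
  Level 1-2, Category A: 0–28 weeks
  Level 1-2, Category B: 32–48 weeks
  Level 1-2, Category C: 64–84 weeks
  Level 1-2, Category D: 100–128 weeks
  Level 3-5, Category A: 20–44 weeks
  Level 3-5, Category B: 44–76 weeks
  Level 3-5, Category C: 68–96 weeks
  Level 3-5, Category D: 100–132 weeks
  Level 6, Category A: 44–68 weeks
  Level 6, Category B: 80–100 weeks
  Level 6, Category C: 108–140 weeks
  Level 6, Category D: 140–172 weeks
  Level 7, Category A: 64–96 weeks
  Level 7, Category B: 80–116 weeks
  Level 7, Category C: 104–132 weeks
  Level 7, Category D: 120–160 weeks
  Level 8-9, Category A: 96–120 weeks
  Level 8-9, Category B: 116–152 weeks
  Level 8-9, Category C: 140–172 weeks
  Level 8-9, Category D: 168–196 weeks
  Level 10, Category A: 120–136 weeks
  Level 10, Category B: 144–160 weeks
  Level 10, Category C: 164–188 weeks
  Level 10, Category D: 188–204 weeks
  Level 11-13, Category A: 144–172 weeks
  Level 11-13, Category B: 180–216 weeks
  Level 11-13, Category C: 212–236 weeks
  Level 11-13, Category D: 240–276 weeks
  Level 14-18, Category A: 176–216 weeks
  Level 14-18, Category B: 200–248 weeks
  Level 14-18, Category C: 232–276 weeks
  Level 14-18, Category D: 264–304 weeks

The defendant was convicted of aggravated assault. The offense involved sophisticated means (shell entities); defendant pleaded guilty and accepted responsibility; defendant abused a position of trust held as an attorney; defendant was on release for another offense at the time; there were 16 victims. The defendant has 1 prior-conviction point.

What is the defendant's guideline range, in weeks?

Base offense level for aggravated assault: 9.
S1 applies (level before this adjustment is 9 < 12, so +1): 9 + 1 = 10.
S2 applies: 10 + 1 = 11.
S3 applies (level before this adjustment is 11 ≥ 5, so +3): 11 + 3 = 14.
S4 applies: 14 − 2 = 12.
S6 does not apply.
S7 applies: 12 + 2 = 14.
Final offense level: 14.
Criminal history: 1 prior point → Category A (0-4).
Level 14 falls in the 14-18 band.
Grid: Level 14-18 × Category A = 176-216 weeks.

176-216 weeks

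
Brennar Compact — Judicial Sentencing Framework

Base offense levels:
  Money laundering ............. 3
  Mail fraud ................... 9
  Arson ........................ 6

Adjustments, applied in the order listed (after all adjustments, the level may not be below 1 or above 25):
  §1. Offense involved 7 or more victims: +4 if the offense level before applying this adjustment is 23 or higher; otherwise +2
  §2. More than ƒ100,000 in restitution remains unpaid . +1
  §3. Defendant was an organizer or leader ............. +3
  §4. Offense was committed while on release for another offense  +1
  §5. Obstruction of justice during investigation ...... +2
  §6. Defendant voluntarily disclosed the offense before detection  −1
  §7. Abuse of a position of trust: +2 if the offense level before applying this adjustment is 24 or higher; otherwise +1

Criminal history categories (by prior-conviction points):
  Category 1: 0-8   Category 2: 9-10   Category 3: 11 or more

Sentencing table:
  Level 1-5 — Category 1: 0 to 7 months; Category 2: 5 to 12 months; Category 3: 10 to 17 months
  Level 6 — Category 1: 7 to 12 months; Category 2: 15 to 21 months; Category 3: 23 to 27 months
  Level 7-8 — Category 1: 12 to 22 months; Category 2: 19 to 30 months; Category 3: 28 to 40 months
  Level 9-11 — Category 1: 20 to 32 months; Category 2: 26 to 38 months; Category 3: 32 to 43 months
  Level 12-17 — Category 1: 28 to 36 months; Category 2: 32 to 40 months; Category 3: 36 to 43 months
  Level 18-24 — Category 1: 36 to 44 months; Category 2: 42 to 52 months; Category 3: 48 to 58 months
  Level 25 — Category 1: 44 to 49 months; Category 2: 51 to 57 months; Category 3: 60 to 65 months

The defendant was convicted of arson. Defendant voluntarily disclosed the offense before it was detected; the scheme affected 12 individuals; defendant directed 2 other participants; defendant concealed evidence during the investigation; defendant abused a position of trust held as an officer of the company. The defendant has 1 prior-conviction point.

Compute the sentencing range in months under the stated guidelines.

28-36 months

Base offense level for arson: 6.
§1 applies (level before this adjustment is 6 < 23, so +2): 6 + 2 = 8.
§3 applies: 8 + 3 = 11.
§5 applies: 11 + 2 = 13.
§6 applies: 13 − 1 = 12.
§7 applies (level before this adjustment is 12 < 24, so +1): 12 + 1 = 13.
Final offense level: 13.
Criminal history: 1 prior point → Category 1 (0-8).
Level 13 falls in the 12-17 band.
Grid: Level 12-17 × Category 1 = 28-36 months.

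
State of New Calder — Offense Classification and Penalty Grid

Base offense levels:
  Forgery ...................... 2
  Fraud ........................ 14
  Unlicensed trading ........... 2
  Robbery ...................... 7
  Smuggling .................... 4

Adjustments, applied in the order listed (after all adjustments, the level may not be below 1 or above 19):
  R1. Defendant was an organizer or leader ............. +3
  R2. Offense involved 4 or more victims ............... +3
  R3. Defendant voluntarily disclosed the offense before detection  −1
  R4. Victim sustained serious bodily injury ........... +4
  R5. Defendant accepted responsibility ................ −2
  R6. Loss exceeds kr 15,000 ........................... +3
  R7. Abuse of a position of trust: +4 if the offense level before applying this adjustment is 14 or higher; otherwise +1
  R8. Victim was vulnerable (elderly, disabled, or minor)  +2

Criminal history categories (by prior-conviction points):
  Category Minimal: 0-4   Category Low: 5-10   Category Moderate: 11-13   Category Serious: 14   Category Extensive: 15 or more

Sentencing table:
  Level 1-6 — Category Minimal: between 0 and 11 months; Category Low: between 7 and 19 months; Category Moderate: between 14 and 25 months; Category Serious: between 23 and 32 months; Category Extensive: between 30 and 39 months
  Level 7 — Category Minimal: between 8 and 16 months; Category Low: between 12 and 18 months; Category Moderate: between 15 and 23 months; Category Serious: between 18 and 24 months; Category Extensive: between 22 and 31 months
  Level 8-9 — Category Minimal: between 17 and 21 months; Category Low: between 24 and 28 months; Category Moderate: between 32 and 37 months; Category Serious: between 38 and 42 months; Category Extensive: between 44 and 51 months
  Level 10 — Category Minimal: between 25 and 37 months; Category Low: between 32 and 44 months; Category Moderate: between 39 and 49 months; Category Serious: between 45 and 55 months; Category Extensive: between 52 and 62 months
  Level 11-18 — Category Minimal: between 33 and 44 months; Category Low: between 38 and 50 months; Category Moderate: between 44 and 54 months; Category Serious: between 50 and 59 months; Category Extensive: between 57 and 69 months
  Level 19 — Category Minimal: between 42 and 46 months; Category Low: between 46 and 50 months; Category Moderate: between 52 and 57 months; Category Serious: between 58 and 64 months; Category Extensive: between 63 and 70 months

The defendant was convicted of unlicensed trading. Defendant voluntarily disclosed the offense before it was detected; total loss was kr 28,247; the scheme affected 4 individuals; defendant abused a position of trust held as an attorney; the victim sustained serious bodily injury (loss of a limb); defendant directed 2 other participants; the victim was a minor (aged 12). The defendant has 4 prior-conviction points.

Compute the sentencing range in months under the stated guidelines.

Base offense level for unlicensed trading: 2.
R1 applies: 2 + 3 = 5.
R2 applies: 5 + 3 = 8.
R3 applies: 8 − 1 = 7.
R4 applies: 7 + 4 = 11.
R6 applies: 11 + 3 = 14.
R7 applies (level before this adjustment is 14 ≥ 14, so +4): 14 + 4 = 18.
R8 applies: 18 + 2 = 20.
Level 20 exceeds the maximum of 19; capped at 19.
Final offense level: 19.
Criminal history: 4 prior points → Category Minimal (0-4).
Level 19 falls in the 19 band.
Grid: Level 19 × Category Minimal = 42-46 months.

42-46 months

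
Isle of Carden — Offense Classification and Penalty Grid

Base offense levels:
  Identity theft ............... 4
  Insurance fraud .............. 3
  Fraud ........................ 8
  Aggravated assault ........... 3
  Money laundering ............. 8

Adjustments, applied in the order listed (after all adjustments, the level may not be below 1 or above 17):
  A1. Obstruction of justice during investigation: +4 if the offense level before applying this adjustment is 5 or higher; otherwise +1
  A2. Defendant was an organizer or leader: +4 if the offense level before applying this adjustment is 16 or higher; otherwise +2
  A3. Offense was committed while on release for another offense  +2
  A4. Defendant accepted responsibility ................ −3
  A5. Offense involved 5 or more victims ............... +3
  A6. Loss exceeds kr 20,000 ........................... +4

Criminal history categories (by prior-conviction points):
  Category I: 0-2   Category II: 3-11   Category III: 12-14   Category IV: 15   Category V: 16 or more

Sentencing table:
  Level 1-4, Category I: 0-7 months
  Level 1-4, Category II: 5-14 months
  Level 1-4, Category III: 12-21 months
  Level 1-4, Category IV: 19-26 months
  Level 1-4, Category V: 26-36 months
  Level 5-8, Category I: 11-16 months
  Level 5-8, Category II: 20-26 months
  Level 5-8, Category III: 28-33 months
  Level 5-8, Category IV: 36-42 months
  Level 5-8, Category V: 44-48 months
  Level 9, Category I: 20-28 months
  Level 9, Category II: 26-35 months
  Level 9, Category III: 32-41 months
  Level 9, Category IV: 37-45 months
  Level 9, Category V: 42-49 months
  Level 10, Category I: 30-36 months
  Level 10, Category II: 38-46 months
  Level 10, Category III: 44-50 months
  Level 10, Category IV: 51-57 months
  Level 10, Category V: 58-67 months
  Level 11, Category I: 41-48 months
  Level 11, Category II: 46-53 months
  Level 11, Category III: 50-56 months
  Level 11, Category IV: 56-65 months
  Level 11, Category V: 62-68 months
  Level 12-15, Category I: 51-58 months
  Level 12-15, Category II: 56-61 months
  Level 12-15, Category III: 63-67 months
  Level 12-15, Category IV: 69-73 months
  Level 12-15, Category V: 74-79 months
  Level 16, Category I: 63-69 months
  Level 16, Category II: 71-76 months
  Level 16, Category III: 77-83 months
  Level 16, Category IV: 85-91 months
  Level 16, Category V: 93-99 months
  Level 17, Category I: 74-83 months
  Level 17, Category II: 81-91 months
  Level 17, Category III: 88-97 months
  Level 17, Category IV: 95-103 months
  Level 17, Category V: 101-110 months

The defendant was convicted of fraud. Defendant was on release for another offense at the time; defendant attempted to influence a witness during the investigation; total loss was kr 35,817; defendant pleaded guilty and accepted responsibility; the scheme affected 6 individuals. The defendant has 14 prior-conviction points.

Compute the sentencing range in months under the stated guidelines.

Base offense level for fraud: 8.
A1 applies (level before this adjustment is 8 ≥ 5, so +4): 8 + 4 = 12.
A2 does not apply.
A3 applies: 12 + 2 = 14.
A4 applies: 14 − 3 = 11.
A5 applies: 11 + 3 = 14.
A6 applies: 14 + 4 = 18.
Level 18 exceeds the maximum of 17; capped at 17.
Final offense level: 17.
Criminal history: 14 prior points → Category III (12-14).
Level 17 falls in the 17 band.
Grid: Level 17 × Category III = 88-97 months.

88-97 months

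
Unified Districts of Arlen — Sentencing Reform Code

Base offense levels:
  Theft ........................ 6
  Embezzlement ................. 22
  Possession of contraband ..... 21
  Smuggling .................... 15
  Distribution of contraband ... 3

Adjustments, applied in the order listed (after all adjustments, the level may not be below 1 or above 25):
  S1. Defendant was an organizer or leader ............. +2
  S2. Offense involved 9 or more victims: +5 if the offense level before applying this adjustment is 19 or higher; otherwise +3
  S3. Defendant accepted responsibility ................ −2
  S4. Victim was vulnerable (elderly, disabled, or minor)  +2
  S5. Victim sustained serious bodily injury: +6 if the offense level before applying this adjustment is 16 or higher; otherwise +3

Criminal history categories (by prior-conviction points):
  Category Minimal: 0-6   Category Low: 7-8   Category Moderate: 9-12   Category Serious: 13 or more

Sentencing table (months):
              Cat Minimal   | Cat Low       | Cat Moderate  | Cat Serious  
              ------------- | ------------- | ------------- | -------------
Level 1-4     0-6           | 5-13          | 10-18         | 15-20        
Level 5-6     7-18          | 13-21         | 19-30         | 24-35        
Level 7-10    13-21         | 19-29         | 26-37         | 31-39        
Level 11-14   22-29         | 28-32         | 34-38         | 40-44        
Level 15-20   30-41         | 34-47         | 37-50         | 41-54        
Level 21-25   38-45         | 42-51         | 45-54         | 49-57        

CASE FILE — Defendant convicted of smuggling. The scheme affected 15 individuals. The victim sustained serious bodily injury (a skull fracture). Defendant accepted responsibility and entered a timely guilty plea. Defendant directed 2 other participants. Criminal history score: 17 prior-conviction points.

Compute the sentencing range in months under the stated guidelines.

Base offense level for smuggling: 15.
S1 applies: 15 + 2 = 17.
S2 applies (level before this adjustment is 17 < 19, so +3): 17 + 3 = 20.
S3 applies: 20 − 2 = 18.
S4 does not apply.
S5 applies (level before this adjustment is 18 ≥ 16, so +6): 18 + 6 = 24.
Final offense level: 24.
Criminal history: 17 prior points → Category Serious (13+).
Level 24 falls in the 21-25 band.
Grid: Level 21-25 × Category Serious = 49-57 months.

49-57 months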